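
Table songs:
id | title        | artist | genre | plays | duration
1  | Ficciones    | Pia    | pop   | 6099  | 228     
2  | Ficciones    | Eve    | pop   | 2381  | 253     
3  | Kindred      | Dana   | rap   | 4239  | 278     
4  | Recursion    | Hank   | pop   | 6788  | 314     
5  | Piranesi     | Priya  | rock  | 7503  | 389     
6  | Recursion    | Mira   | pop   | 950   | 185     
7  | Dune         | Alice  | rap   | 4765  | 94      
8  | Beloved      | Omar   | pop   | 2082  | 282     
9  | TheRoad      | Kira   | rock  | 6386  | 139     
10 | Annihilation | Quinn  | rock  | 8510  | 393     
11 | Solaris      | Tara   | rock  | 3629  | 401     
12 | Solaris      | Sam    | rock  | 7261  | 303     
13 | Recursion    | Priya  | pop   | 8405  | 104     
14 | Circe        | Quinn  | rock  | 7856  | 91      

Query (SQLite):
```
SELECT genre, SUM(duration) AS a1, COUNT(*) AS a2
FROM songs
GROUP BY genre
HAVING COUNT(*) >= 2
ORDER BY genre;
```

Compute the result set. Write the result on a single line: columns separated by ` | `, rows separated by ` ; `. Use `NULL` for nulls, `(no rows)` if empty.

pop | 1366 | 6 ; rap | 372 | 2 ; rock | 1716 | 6

Group songs by genre.
Per group compute: SUM(duration), COUNT(*).
HAVING: drop groups with fewer than 2 rows.
  pop: ids {1, 2, 4, 6, 8, 13} → SUM(duration)=1366, COUNT(*)=6
  rap: ids {3, 7} → SUM(duration)=372, COUNT(*)=2
  rock: ids {5, 9, 10, 11, 12, 14} → SUM(duration)=1716, COUNT(*)=6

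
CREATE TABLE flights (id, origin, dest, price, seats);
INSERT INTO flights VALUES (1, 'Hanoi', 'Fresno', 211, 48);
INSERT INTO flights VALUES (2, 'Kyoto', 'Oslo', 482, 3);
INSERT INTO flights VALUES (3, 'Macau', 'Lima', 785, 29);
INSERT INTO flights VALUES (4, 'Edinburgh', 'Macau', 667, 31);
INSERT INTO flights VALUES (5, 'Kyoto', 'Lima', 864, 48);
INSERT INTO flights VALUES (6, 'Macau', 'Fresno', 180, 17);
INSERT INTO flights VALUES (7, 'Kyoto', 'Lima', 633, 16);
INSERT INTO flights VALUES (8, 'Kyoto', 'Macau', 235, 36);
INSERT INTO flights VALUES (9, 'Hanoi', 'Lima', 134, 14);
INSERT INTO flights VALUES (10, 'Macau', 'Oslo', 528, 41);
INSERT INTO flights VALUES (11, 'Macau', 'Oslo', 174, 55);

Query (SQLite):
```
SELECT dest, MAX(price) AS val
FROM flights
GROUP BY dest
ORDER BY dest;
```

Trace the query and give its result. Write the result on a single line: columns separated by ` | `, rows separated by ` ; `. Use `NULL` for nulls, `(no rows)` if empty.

Fresno | 211 ; Lima | 864 ; Macau | 667 ; Oslo | 528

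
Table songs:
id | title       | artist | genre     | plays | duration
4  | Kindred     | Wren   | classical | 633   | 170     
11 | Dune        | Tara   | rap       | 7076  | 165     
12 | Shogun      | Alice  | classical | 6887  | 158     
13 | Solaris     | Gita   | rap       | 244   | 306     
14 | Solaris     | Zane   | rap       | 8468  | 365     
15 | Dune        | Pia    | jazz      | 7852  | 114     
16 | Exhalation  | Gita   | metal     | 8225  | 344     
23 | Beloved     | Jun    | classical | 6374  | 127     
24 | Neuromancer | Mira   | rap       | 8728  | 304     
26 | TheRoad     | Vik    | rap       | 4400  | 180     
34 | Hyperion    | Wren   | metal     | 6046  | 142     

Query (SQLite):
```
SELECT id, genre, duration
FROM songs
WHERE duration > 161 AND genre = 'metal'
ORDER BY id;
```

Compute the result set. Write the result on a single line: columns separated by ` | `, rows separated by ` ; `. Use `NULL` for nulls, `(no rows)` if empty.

16 | metal | 344

duration > 161: ids {4, 11, 13, 14, 16, 24, 26}
genre = 'metal': ids {16, 34}
Combine with AND.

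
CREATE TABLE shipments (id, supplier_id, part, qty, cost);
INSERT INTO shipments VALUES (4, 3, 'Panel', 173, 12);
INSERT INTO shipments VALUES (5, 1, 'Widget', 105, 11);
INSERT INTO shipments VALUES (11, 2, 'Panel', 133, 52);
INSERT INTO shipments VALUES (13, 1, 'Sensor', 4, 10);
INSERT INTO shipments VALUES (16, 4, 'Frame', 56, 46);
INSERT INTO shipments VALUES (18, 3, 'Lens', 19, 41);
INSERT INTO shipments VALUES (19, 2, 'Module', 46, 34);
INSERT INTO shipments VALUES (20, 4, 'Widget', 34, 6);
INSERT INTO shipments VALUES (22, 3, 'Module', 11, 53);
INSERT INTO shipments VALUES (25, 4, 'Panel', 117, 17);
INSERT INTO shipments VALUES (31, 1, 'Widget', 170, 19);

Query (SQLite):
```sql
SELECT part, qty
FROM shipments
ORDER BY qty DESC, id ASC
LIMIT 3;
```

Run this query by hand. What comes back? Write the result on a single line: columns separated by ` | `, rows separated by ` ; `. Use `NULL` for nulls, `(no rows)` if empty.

Sort by qty desc, tiebreak id asc: (173, id=4), (170, id=31), (133, id=11), (117, id=25), (105, id=5), (56, id=16) …. Take first 3.

Panel | 173 ; Widget | 170 ; Panel | 133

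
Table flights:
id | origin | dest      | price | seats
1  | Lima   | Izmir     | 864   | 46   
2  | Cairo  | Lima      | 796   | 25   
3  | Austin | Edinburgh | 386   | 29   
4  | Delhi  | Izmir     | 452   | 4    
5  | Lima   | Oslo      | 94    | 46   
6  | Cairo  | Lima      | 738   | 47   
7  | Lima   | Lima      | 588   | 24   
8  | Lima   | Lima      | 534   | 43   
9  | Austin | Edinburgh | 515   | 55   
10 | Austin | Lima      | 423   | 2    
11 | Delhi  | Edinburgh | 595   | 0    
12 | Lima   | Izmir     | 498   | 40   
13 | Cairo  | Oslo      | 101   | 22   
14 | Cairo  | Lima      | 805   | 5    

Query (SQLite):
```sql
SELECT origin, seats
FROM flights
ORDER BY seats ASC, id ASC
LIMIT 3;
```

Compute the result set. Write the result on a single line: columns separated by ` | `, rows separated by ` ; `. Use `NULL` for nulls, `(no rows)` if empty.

Sort by seats asc, tiebreak id asc: (0, id=11), (2, id=10), (4, id=4), (5, id=14), (22, id=13), (24, id=7) …. Take first 3.

Delhi | 0 ; Austin | 2 ; Delhi | 4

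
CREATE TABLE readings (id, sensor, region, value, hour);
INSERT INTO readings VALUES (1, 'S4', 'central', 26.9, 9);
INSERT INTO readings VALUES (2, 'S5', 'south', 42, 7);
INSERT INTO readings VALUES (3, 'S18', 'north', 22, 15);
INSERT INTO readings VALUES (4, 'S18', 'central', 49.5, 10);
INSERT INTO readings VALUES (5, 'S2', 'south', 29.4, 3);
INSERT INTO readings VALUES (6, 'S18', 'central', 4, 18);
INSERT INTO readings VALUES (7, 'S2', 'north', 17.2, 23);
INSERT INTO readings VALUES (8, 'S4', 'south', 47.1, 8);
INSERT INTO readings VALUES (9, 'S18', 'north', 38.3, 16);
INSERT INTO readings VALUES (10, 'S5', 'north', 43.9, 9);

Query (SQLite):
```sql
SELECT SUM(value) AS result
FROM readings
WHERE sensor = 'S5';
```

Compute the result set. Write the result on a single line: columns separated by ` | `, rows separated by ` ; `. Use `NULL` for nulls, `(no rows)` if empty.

85.9

Rows where sensor='S5' → value values: [42, 43.9].
SUM of non-NULL values = 85.9.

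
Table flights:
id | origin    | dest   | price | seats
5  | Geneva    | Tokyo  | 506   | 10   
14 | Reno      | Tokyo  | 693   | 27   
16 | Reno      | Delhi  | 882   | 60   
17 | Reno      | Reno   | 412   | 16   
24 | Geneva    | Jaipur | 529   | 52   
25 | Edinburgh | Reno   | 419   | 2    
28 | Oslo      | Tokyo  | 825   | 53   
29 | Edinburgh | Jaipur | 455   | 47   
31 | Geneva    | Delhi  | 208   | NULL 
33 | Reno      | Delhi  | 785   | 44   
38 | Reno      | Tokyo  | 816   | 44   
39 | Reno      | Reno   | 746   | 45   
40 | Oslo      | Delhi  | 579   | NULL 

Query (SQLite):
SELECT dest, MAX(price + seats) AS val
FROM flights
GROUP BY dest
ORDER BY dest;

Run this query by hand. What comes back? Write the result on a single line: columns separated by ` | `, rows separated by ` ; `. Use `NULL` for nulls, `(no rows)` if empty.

For each row compute price + seats.
Group by dest; take MAX of the expression per group.
  Delhi: ids {16, 31, 33, 40} → MAX(price + seats)=942
  Jaipur: ids {24, 29} → MAX(price + seats)=581
  Reno: ids {17, 25, 39} → MAX(price + seats)=791
  Tokyo: ids {5, 14, 28, 38} → MAX(price + seats)=878

Delhi | 942 ; Jaipur | 581 ; Reno | 791 ; Tokyo | 878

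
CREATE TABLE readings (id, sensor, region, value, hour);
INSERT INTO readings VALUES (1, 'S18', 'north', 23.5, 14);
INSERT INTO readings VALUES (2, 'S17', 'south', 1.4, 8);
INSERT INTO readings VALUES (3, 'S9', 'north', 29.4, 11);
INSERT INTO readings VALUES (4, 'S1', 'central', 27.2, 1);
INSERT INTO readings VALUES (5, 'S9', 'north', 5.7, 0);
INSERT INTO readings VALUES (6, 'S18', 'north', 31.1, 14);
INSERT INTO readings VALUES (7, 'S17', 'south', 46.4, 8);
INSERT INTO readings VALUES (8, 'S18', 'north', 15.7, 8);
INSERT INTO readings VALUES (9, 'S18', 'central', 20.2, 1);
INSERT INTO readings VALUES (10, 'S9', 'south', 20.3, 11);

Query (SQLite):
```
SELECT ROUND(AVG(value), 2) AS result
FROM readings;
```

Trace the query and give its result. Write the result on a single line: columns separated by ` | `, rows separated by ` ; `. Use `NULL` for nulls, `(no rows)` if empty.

22.09

All value values: [23.5, 1.4, 29.4, 27.2, 5.7, 31.1, 46.4, 15.7, 20.2, 20.3].
AVG = 220.9 / 10 (rounded to 2 dp).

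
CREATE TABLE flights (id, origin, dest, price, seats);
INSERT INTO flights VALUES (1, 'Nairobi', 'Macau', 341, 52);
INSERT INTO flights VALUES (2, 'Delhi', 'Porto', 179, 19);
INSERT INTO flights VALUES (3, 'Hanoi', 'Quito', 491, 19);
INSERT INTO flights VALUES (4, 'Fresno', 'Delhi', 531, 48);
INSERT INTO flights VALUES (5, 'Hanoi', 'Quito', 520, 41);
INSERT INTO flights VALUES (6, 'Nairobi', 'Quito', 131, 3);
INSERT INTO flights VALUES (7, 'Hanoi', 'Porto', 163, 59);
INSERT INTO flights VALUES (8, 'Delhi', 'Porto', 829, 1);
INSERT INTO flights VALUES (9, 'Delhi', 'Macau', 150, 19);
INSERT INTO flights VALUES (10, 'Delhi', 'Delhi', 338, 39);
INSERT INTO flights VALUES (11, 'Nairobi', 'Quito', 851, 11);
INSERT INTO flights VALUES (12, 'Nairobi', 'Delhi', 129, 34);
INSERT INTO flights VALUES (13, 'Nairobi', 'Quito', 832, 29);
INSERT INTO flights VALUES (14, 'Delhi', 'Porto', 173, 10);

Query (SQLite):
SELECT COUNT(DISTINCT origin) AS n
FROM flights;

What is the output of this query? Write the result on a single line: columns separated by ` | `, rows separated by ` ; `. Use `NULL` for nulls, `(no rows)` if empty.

Count distinct non-NULL origin values.

4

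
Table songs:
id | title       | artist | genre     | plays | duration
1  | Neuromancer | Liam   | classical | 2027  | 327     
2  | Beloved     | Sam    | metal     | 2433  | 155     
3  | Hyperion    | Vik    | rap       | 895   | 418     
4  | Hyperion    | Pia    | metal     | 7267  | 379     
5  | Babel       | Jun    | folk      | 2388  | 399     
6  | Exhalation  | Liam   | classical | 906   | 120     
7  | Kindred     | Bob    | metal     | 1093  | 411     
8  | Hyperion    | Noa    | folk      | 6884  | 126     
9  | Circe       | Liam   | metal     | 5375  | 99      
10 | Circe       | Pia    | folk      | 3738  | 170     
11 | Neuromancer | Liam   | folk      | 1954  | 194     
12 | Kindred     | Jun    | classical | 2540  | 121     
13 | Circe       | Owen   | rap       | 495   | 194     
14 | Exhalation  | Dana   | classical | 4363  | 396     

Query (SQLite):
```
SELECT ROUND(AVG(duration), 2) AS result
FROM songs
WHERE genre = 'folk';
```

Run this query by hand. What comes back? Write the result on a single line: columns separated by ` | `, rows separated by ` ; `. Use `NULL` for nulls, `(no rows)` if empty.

222.25

Rows where genre='folk' → duration values: [399, 126, 170, 194].
AVG = 889 / 4 (rounded to 2 dp).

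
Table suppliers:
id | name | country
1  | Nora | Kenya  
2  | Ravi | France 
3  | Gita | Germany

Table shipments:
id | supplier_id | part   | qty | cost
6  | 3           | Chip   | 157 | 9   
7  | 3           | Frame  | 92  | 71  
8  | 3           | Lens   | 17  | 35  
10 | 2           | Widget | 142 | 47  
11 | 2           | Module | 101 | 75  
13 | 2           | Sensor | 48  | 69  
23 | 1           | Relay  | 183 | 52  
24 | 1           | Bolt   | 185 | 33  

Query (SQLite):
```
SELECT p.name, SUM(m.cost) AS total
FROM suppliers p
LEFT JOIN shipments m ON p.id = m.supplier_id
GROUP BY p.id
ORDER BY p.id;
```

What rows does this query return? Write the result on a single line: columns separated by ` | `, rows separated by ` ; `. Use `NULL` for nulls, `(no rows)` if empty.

LEFT JOIN keeps every suppliers row; unmatched ones get NULL for shipments columns.
Group by suppliers.id and compute SUM(m.cost). SUM over an all-NULL group is NULL.
  1: ids {23, 24} → SUM(m.cost)=85
  2: ids {10, 11, 13} → SUM(m.cost)=191
  3: ids {6, 7, 8} → SUM(m.cost)=115

Nora | 85 ; Ravi | 191 ; Gita | 115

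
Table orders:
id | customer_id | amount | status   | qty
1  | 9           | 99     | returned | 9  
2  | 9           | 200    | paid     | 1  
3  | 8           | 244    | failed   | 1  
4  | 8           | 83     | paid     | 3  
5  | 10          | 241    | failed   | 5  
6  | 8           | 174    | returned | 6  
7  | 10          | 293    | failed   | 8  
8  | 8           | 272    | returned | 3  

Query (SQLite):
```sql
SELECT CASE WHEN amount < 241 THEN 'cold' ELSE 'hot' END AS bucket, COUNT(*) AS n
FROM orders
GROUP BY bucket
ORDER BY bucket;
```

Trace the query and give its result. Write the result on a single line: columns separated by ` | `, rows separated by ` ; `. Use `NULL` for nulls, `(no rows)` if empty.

cold | 4 ; hot | 4

Bucket rows by amount < 241 → 'cold' else 'hot'; count each bucket.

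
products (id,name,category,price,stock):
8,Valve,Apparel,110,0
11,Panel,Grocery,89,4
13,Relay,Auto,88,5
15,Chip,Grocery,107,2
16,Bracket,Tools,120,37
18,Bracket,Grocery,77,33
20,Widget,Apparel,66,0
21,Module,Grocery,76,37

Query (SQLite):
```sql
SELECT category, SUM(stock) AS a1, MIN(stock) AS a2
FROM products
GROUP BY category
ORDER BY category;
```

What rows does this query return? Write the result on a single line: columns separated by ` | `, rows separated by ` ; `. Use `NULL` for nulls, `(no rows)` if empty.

Apparel | 0 | 0 ; Auto | 5 | 5 ; Grocery | 76 | 2 ; Tools | 37 | 37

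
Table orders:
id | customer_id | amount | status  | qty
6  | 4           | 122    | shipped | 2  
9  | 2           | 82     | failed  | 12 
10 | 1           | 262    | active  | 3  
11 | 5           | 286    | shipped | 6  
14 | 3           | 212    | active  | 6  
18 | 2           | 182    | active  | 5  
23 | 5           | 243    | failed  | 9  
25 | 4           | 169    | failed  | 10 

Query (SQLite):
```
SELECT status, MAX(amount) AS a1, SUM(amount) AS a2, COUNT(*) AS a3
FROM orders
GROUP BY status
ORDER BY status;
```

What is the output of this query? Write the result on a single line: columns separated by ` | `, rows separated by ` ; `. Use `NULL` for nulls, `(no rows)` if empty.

active | 262 | 656 | 3 ; failed | 243 | 494 | 3 ; shipped | 286 | 408 | 2

Group orders by status.
Per group compute: MAX(amount), SUM(amount), COUNT(*).
  active: ids {10, 14, 18} → MAX(amount)=262, SUM(amount)=656, COUNT(*)=3
  failed: ids {9, 23, 25} → MAX(amount)=243, SUM(amount)=494, COUNT(*)=3
  shipped: ids {6, 11} → MAX(amount)=286, SUM(amount)=408, COUNT(*)=2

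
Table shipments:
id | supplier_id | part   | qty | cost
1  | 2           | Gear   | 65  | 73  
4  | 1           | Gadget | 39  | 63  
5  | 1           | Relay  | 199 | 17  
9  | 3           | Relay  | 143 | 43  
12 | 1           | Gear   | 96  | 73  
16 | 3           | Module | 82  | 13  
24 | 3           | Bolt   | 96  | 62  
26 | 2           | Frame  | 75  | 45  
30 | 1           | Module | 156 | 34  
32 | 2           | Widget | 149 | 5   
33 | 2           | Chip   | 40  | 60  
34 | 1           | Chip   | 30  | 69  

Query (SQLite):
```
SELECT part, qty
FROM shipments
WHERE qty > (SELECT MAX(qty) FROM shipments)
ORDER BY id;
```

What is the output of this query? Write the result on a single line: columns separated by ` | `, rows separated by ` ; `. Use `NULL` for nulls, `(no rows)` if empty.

(no rows)

Scalar subquery: MAX(qty) over all shipments rows = 199.
Keep rows where qty > that value.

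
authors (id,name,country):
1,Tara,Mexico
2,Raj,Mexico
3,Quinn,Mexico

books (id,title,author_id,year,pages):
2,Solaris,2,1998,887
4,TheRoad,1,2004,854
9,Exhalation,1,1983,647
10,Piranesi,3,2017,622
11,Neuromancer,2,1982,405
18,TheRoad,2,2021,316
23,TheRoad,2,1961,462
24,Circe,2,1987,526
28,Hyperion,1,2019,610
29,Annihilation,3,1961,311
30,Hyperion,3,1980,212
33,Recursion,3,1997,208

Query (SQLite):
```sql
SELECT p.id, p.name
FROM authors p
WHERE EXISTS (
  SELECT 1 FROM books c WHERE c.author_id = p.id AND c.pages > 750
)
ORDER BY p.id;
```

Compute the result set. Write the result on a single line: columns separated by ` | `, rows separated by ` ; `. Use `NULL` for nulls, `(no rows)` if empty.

For each authors row, check whether any books with matching author_id has pages > 750.
Keep rows where that is true.

1 | Tara ; 2 | Raj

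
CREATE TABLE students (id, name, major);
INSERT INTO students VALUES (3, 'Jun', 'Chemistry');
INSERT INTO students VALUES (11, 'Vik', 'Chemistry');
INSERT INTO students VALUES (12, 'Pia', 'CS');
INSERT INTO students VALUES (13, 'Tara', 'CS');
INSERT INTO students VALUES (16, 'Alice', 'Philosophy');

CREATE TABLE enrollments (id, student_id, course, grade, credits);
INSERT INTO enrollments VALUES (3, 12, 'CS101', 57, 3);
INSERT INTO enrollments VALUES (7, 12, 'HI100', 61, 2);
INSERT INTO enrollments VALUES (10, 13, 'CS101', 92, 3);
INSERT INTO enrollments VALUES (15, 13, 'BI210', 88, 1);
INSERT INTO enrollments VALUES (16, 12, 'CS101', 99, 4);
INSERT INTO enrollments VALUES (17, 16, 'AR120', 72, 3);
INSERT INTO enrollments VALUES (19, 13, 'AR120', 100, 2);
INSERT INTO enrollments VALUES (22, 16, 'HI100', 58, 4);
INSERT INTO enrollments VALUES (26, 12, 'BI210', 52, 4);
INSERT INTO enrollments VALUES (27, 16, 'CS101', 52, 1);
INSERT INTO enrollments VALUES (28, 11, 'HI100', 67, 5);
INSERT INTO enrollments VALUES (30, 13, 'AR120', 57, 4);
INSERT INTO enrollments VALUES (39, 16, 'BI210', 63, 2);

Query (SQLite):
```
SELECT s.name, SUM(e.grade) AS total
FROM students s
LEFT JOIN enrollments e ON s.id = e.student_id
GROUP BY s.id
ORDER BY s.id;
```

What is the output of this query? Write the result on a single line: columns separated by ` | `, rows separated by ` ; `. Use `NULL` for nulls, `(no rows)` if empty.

Jun | NULL ; Vik | 67 ; Pia | 269 ; Tara | 337 ; Alice | 245

LEFT JOIN keeps every students row; unmatched ones get NULL for enrollments columns.
Group by students.id and compute SUM(e.grade). SUM over an all-NULL group is NULL.
  3: ids {—} → SUM(e.grade)=NULL
  11: ids {28} → SUM(e.grade)=67
  12: ids {3, 7, 16, 26} → SUM(e.grade)=269
  13: ids {10, 15, 19, 30} → SUM(e.grade)=337
  16: ids {17, 22, 27, 39} → SUM(e.grade)=245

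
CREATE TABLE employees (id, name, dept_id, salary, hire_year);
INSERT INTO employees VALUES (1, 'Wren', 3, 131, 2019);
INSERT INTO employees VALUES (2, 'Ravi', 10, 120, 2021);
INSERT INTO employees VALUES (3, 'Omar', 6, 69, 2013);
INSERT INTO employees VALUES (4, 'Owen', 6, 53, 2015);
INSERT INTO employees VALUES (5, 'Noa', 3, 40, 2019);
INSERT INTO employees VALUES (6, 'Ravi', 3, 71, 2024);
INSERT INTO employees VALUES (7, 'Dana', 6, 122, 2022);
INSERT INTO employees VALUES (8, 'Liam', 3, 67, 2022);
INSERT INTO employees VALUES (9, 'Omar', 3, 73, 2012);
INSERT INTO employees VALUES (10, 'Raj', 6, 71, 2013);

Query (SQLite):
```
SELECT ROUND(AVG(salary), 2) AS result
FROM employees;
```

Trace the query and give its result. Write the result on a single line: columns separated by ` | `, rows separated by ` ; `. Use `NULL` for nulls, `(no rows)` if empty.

81.7

All salary values: [131, 120, 69, 53, 40, 71, 122, 67, 73, 71].
AVG = 817 / 10 (rounded to 2 dp).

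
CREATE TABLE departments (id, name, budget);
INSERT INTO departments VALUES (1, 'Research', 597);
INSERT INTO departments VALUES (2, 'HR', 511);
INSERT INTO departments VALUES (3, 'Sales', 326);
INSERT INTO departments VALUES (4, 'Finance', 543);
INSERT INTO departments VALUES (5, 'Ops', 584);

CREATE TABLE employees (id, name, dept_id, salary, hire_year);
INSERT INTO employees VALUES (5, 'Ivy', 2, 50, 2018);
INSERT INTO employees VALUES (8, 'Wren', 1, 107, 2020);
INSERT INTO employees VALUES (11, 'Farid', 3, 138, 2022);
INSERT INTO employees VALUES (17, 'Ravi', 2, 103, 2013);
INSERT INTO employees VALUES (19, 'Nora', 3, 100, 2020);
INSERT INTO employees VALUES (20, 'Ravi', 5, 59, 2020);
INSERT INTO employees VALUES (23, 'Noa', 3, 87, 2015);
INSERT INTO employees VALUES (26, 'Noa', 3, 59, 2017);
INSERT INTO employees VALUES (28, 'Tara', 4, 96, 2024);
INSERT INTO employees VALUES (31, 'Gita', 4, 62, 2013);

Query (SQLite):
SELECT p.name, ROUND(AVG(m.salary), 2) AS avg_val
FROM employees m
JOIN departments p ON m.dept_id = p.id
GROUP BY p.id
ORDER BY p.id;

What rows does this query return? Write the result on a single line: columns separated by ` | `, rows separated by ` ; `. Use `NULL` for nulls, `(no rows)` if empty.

Join each employees row to its departments via dept_id.
Group joined rows by departments.id; compute ROUND(AVG(m.salary), 2) per group.
  1: ids {8} → ROUND(AVG(m.salary), 2)=107
  2: ids {5, 17} → ROUND(AVG(m.salary), 2)=76.5
  3: ids {11, 19, 23, 26} → ROUND(AVG(m.salary), 2)=96
  4: ids {28, 31} → ROUND(AVG(m.salary), 2)=79
  5: ids {20} → ROUND(AVG(m.salary), 2)=59

Research | 107 ; HR | 76.5 ; Sales | 96 ; Finance | 79 ; Ops | 59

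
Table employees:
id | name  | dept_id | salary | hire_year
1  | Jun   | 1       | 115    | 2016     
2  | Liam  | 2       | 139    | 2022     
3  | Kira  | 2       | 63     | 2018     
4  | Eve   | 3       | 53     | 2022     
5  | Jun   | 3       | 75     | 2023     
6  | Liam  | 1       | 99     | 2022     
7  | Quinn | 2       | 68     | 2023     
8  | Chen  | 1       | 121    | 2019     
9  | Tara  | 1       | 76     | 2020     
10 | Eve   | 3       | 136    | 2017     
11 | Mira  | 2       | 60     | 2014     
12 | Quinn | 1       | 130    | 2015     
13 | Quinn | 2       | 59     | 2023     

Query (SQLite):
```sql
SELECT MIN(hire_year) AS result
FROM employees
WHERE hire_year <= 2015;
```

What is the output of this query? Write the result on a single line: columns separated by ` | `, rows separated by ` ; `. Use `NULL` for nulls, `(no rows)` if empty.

2014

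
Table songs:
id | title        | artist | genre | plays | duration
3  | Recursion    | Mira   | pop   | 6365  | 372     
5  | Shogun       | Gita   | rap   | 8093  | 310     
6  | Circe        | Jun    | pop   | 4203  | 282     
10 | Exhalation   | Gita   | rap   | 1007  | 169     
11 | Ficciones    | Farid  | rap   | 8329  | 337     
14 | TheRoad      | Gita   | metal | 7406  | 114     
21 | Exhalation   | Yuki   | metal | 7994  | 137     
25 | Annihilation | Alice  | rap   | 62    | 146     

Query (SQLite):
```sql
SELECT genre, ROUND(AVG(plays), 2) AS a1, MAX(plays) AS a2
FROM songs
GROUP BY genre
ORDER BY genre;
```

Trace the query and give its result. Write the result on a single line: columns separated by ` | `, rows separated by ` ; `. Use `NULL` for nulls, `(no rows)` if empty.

metal | 7700 | 7994 ; pop | 5284 | 6365 ; rap | 4372.75 | 8329

Group songs by genre.
Per group compute: ROUND(AVG(plays), 2), MAX(plays).
  metal: ids {14, 21} → ROUND(AVG(plays), 2)=7700, MAX(plays)=7994
  pop: ids {3, 6} → ROUND(AVG(plays), 2)=5284, MAX(plays)=6365
  rap: ids {5, 10, 11, 25} → ROUND(AVG(plays), 2)=4372.75, MAX(plays)=8329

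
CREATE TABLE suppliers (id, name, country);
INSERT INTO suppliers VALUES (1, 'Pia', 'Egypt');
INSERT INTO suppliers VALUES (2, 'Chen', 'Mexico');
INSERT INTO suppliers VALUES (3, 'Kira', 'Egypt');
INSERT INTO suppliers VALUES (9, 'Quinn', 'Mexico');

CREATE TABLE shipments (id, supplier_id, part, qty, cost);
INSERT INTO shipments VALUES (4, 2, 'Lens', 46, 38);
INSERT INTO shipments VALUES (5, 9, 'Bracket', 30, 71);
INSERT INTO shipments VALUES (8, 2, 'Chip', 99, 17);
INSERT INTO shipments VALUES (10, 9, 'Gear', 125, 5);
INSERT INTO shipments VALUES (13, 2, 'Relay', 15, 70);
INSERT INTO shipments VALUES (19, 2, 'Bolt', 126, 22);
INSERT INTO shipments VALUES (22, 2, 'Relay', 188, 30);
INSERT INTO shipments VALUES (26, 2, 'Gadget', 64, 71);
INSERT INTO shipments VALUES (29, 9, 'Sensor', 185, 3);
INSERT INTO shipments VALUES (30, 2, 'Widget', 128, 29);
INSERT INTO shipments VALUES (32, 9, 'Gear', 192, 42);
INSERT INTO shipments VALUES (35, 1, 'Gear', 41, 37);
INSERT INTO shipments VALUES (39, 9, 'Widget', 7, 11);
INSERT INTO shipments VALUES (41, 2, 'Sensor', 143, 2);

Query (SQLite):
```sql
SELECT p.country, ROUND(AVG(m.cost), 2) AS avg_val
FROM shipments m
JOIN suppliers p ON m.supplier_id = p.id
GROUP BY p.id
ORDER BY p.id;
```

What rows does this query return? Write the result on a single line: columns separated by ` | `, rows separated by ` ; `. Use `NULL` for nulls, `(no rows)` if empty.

Egypt | 37 ; Mexico | 34.88 ; Mexico | 26.4

Join each shipments row to its suppliers via supplier_id.
Group joined rows by suppliers.id; compute ROUND(AVG(m.cost), 2) per group.
  1: ids {35} → ROUND(AVG(m.cost), 2)=37
  2: ids {4, 8, 13, 19, 22, 26, 30, 41} → ROUND(AVG(m.cost), 2)=34.88
  9: ids {5, 10, 29, 32, 39} → ROUND(AVG(m.cost), 2)=26.4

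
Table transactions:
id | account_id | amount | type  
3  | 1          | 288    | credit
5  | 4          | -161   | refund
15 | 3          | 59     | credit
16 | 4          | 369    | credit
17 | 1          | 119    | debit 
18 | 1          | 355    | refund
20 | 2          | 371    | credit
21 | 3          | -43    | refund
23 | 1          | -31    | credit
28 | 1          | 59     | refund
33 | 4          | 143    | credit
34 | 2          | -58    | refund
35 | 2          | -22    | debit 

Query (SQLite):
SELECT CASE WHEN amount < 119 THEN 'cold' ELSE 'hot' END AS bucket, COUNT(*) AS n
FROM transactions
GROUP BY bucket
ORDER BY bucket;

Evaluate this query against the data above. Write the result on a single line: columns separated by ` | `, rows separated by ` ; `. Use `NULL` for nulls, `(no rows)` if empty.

Bucket rows by amount < 119 → 'cold' else 'hot'; count each bucket.

cold | 7 ; hot | 6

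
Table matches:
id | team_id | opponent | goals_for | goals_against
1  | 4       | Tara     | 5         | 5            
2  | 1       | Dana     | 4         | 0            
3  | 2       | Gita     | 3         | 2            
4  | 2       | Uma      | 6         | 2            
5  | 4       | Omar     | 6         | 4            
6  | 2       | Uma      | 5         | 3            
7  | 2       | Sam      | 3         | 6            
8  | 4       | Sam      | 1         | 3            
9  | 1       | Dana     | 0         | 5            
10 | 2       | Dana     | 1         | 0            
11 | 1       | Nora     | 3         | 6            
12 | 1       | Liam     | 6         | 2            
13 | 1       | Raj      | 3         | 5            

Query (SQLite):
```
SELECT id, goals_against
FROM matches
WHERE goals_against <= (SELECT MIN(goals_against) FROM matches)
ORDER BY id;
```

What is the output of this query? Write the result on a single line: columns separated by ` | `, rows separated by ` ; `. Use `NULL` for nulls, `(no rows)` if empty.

2 | 0 ; 10 | 0

Scalar subquery: MIN(goals_against) over all matches rows = 0.
Keep rows where goals_against <= that value.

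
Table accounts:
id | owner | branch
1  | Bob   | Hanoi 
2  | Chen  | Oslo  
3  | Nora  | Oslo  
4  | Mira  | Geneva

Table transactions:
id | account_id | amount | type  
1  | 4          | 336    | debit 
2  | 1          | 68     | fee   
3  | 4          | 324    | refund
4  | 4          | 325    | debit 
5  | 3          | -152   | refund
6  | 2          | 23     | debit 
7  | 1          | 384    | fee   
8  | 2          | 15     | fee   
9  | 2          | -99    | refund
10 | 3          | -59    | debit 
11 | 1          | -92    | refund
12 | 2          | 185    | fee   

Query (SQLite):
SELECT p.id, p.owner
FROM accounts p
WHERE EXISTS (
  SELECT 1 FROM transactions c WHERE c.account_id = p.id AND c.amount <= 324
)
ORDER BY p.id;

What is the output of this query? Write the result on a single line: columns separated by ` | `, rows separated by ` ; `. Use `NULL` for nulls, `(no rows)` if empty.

1 | Bob ; 2 | Chen ; 3 | Nora ; 4 | Mira

For each accounts row, check whether any transactions with matching account_id has amount <= 324.
Keep rows where that is true.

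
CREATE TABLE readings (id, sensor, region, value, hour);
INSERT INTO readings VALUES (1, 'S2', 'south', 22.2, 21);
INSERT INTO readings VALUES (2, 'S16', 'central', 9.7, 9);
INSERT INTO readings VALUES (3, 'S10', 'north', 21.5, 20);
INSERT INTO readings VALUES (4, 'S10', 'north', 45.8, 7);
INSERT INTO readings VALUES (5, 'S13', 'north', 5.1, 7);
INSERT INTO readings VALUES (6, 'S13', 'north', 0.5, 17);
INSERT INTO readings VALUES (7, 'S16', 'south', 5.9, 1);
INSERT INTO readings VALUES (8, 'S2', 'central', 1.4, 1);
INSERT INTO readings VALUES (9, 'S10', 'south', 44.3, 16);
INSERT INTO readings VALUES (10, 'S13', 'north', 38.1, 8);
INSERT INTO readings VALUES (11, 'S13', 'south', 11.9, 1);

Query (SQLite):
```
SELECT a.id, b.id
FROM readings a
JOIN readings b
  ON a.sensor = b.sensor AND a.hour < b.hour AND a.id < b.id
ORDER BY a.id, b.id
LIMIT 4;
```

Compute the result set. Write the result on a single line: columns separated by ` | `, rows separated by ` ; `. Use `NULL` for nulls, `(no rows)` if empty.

4 | 9 ; 5 | 6 ; 5 | 10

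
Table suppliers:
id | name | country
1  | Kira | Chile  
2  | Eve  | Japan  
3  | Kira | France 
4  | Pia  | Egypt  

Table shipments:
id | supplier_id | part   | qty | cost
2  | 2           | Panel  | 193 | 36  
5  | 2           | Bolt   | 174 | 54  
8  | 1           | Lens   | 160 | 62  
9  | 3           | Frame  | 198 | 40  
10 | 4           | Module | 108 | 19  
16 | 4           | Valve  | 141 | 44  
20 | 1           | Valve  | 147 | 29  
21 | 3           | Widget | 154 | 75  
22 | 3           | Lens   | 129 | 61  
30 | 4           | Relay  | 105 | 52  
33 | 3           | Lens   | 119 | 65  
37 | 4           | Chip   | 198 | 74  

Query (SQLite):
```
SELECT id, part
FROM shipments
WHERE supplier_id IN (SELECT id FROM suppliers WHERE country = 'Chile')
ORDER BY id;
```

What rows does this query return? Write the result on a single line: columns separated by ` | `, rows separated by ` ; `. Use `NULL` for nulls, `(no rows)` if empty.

Inner query: suppliers.id where country = 'Chile'.
Outer: keep shipments rows whose supplier_id is in that set.
Inner query → {1}

8 | Lens ; 20 | Valve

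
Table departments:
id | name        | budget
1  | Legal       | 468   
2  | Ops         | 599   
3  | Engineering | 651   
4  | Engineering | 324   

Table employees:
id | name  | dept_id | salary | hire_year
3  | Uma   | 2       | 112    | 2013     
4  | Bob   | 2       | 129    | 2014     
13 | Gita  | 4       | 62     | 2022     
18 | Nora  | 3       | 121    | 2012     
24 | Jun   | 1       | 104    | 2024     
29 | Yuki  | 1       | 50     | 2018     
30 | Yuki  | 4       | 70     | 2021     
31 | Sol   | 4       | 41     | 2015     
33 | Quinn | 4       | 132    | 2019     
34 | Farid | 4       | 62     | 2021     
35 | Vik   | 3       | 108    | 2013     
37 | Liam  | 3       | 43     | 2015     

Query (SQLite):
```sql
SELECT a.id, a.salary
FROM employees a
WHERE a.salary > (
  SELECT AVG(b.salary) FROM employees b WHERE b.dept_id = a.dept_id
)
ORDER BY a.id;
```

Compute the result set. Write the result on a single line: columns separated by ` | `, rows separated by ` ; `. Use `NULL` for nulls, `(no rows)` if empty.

For each employees row a, compute AVG(salary) over rows sharing a.dept_id.
Keep row a if a.salary > that per-group AVG.
  dept_id=1: AVG(salary) = 77.0
  dept_id=2: AVG(salary) = 120.5
  dept_id=3: AVG(salary) = 90.666667
  dept_id=4: AVG(salary) = 73.4

4 | 129 ; 18 | 121 ; 24 | 104 ; 33 | 132 ; 35 | 108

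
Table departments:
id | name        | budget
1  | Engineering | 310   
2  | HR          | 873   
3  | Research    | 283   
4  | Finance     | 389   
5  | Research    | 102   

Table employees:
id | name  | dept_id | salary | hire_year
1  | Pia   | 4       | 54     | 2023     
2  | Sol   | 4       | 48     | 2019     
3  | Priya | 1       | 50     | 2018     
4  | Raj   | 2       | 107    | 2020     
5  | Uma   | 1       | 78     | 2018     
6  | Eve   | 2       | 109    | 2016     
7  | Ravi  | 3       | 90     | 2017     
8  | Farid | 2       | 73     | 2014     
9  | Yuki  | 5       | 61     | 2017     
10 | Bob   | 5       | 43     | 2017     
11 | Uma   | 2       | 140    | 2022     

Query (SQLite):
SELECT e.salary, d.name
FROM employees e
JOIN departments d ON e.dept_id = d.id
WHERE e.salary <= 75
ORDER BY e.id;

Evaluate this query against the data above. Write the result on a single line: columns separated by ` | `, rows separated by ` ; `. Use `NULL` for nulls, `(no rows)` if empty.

54 | Finance ; 48 | Finance ; 50 | Engineering ; 73 | HR ; 61 | Research ; 43 | Research

Each employees row matches the departments row where dept_id = departments.id.
Then keep rows with e.salary <= 75.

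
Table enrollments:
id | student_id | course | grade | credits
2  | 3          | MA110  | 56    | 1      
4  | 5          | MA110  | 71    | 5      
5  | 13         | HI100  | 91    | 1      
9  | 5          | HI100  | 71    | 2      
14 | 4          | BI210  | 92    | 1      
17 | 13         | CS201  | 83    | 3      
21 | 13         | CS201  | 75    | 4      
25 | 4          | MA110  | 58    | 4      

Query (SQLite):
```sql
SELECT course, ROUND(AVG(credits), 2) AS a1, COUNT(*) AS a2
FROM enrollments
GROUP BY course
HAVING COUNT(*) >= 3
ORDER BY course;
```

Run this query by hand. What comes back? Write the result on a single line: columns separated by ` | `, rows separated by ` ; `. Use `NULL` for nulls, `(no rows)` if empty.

MA110 | 3.33 | 3

Group enrollments by course.
Per group compute: ROUND(AVG(credits), 2), COUNT(*).
HAVING: drop groups with fewer than 3 rows.
  BI210: ids {14} → ROUND(AVG(credits), 2)=1, COUNT(*)=1
  CS201: ids {17, 21} → ROUND(AVG(credits), 2)=3.5, COUNT(*)=2
  HI100: ids {5, 9} → ROUND(AVG(credits), 2)=1.5, COUNT(*)=2
  MA110: ids {2, 4, 25} → ROUND(AVG(credits), 2)=3.33, COUNT(*)=3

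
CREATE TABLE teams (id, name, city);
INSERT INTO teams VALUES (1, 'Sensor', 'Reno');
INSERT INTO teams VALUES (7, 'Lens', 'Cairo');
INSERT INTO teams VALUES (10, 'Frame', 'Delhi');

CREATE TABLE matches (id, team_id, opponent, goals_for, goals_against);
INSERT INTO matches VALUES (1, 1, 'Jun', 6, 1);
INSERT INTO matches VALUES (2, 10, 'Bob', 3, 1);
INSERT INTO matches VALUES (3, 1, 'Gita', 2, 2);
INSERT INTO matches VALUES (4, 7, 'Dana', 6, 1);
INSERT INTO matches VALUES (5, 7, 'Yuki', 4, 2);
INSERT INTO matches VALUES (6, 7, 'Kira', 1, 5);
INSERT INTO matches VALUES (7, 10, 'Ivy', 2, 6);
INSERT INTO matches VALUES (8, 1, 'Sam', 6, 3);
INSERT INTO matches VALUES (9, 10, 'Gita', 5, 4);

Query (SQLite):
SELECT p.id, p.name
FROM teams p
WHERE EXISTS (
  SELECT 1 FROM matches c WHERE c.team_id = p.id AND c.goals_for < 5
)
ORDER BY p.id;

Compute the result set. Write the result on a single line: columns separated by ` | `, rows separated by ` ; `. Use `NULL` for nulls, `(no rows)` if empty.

For each teams row, check whether any matches with matching team_id has goals_for < 5.
Keep rows where that is true.

1 | Sensor ; 7 | Lens ; 10 | Frame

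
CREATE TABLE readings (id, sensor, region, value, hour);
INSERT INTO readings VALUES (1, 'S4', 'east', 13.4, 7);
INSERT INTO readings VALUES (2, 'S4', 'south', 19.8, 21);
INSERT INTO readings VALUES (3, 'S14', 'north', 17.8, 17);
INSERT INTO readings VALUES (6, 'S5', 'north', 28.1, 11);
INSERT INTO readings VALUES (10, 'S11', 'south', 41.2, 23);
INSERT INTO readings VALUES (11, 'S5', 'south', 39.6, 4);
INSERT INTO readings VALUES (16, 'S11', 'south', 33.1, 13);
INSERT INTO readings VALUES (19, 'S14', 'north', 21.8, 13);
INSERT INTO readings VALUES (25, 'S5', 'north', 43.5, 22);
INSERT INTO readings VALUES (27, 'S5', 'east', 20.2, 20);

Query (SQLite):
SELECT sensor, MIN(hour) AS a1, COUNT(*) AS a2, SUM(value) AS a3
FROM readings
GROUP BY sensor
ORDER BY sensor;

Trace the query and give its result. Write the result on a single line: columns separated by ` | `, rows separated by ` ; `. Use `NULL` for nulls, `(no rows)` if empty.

S11 | 13 | 2 | 74.3 ; S14 | 13 | 2 | 39.6 ; S4 | 7 | 2 | 33.2 ; S5 | 4 | 4 | 131.4

Group readings by sensor.
Per group compute: MIN(hour), COUNT(*), SUM(value).
  S11: ids {10, 16} → MIN(hour)=13, COUNT(*)=2, SUM(value)=74.3
  S14: ids {3, 19} → MIN(hour)=13, COUNT(*)=2, SUM(value)=39.6
  S4: ids {1, 2} → MIN(hour)=7, COUNT(*)=2, SUM(value)=33.2
  S5: ids {6, 11, 25, 27} → MIN(hour)=4, COUNT(*)=4, SUM(value)=131.4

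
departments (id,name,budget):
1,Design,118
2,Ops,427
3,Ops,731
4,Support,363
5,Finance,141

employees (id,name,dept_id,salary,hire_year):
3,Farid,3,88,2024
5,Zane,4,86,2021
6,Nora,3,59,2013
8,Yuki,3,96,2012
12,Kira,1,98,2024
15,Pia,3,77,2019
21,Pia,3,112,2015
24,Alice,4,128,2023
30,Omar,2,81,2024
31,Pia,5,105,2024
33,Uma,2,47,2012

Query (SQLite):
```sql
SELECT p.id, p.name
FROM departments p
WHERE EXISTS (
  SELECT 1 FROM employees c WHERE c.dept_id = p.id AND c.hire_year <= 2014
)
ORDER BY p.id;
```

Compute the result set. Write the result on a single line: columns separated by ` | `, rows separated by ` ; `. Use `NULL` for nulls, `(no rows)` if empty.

For each departments row, check whether any employees with matching dept_id has hire_year <= 2014.
Keep rows where that is true.

2 | Ops ; 3 | Ops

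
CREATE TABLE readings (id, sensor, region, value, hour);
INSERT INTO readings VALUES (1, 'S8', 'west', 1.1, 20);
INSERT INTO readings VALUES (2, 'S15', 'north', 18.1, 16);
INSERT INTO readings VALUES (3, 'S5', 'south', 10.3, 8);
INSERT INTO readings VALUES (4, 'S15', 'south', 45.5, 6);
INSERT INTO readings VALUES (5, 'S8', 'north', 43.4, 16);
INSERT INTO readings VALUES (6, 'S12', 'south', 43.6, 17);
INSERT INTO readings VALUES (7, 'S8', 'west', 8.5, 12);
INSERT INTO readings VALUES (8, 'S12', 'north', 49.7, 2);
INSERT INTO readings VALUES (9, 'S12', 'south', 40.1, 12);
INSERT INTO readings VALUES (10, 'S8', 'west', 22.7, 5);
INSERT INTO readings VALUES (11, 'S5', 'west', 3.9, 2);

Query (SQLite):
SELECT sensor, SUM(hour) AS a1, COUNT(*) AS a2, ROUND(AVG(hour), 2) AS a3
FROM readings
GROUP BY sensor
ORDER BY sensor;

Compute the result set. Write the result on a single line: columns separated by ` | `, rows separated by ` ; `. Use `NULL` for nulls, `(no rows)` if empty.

S12 | 31 | 3 | 10.33 ; S15 | 22 | 2 | 11 ; S5 | 10 | 2 | 5 ; S8 | 53 | 4 | 13.25

Group readings by sensor.
Per group compute: SUM(hour), COUNT(*), ROUND(AVG(hour), 2).
  S12: ids {6, 8, 9} → SUM(hour)=31, COUNT(*)=3, ROUND(AVG(hour), 2)=10.33
  S15: ids {2, 4} → SUM(hour)=22, COUNT(*)=2, ROUND(AVG(hour), 2)=11
  S5: ids {3, 11} → SUM(hour)=10, COUNT(*)=2, ROUND(AVG(hour), 2)=5
  S8: ids {1, 5, 7, 10} → SUM(hour)=53, COUNT(*)=4, ROUND(AVG(hour), 2)=13.25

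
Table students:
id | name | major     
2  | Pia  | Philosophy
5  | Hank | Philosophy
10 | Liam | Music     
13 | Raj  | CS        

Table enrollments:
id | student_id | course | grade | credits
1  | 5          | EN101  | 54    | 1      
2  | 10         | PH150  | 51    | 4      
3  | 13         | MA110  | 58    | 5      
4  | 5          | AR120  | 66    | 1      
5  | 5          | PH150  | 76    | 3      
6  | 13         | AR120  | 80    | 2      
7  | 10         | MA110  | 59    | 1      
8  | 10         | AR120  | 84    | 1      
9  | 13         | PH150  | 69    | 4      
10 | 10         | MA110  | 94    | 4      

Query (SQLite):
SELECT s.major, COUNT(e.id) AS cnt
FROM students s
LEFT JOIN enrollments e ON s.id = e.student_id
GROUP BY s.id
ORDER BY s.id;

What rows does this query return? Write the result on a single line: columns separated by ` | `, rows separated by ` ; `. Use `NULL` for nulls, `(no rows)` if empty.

Philosophy | 0 ; Philosophy | 3 ; Music | 4 ; CS | 3

LEFT JOIN keeps every students row; unmatched ones get NULL for enrollments columns.
Group by students.id and compute COUNT(e.id). COUNT(col) of an all-NULL group is 0.
  2: ids {—} → COUNT(e.id)=0
  5: ids {1, 4, 5} → COUNT(e.id)=3
  10: ids {2, 7, 8, 10} → COUNT(e.id)=4
  13: ids {3, 6, 9} → COUNT(e.id)=3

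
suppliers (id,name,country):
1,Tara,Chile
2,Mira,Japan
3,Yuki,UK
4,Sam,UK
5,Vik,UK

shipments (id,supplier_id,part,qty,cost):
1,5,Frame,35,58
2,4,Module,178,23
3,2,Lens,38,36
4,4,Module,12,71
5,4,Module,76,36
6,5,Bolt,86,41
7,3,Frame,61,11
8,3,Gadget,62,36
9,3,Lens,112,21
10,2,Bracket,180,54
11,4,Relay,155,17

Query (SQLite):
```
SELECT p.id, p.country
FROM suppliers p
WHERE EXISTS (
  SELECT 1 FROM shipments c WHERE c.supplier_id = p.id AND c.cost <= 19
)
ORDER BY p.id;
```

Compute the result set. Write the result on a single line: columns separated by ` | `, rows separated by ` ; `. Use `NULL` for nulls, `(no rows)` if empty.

For each suppliers row, check whether any shipments with matching supplier_id has cost <= 19.
Keep rows where that is true.

3 | UK ; 4 | UK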